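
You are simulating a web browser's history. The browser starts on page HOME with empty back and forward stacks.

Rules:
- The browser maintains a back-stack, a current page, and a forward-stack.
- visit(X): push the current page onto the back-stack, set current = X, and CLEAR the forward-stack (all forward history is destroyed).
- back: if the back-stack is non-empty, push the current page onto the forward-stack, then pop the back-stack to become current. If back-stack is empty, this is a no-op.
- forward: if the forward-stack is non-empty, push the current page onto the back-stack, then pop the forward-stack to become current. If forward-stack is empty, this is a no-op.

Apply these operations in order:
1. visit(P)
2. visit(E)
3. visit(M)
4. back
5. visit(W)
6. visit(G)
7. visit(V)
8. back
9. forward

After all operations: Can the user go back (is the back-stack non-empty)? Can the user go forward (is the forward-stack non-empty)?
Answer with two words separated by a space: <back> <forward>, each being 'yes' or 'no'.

After 1 (visit(P)): cur=P back=1 fwd=0
After 2 (visit(E)): cur=E back=2 fwd=0
After 3 (visit(M)): cur=M back=3 fwd=0
After 4 (back): cur=E back=2 fwd=1
After 5 (visit(W)): cur=W back=3 fwd=0
After 6 (visit(G)): cur=G back=4 fwd=0
After 7 (visit(V)): cur=V back=5 fwd=0
After 8 (back): cur=G back=4 fwd=1
After 9 (forward): cur=V back=5 fwd=0

Answer: yes no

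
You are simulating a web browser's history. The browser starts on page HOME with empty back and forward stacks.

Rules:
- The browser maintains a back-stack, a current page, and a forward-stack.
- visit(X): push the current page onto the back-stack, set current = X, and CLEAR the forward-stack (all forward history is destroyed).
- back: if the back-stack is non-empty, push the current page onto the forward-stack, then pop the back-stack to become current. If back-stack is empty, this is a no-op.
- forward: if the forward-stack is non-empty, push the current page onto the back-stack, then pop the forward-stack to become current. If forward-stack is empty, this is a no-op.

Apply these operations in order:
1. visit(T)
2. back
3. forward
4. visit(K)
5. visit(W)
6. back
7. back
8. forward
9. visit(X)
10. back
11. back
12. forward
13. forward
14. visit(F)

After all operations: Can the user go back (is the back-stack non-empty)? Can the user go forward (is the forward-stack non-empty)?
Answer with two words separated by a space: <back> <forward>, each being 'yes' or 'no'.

After 1 (visit(T)): cur=T back=1 fwd=0
After 2 (back): cur=HOME back=0 fwd=1
After 3 (forward): cur=T back=1 fwd=0
After 4 (visit(K)): cur=K back=2 fwd=0
After 5 (visit(W)): cur=W back=3 fwd=0
After 6 (back): cur=K back=2 fwd=1
After 7 (back): cur=T back=1 fwd=2
After 8 (forward): cur=K back=2 fwd=1
After 9 (visit(X)): cur=X back=3 fwd=0
After 10 (back): cur=K back=2 fwd=1
After 11 (back): cur=T back=1 fwd=2
After 12 (forward): cur=K back=2 fwd=1
After 13 (forward): cur=X back=3 fwd=0
After 14 (visit(F)): cur=F back=4 fwd=0

Answer: yes no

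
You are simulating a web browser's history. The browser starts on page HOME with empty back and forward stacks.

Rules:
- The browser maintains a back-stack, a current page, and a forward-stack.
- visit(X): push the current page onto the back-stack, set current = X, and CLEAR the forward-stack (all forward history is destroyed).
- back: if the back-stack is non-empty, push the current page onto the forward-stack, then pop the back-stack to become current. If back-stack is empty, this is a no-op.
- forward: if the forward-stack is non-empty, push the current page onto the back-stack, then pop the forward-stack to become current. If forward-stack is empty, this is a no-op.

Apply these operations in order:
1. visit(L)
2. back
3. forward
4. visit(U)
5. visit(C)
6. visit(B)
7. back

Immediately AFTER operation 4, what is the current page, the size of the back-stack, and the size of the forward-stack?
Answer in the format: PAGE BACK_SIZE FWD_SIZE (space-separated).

After 1 (visit(L)): cur=L back=1 fwd=0
After 2 (back): cur=HOME back=0 fwd=1
After 3 (forward): cur=L back=1 fwd=0
After 4 (visit(U)): cur=U back=2 fwd=0

U 2 0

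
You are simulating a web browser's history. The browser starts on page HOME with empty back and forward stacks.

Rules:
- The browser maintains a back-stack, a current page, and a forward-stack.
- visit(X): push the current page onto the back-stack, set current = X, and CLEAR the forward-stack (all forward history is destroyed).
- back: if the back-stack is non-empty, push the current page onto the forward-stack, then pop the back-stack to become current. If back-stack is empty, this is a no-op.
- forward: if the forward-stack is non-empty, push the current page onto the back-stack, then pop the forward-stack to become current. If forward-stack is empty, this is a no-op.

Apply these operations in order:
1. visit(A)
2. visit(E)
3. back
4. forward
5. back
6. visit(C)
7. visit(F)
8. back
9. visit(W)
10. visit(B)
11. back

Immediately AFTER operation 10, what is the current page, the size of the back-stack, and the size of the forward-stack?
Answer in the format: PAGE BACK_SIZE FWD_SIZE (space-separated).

After 1 (visit(A)): cur=A back=1 fwd=0
After 2 (visit(E)): cur=E back=2 fwd=0
After 3 (back): cur=A back=1 fwd=1
After 4 (forward): cur=E back=2 fwd=0
After 5 (back): cur=A back=1 fwd=1
After 6 (visit(C)): cur=C back=2 fwd=0
After 7 (visit(F)): cur=F back=3 fwd=0
After 8 (back): cur=C back=2 fwd=1
After 9 (visit(W)): cur=W back=3 fwd=0
After 10 (visit(B)): cur=B back=4 fwd=0

B 4 0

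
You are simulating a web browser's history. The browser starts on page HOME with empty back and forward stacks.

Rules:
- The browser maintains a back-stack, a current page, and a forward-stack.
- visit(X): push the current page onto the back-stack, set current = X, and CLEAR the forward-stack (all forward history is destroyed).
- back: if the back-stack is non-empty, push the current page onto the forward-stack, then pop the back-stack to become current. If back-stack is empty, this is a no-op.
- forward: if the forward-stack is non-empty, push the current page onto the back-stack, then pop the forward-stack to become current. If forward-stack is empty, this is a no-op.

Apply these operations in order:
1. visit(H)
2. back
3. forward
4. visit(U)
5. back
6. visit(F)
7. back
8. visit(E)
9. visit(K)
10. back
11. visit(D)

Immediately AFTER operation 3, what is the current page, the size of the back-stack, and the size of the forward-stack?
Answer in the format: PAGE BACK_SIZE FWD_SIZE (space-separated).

After 1 (visit(H)): cur=H back=1 fwd=0
After 2 (back): cur=HOME back=0 fwd=1
After 3 (forward): cur=H back=1 fwd=0

H 1 0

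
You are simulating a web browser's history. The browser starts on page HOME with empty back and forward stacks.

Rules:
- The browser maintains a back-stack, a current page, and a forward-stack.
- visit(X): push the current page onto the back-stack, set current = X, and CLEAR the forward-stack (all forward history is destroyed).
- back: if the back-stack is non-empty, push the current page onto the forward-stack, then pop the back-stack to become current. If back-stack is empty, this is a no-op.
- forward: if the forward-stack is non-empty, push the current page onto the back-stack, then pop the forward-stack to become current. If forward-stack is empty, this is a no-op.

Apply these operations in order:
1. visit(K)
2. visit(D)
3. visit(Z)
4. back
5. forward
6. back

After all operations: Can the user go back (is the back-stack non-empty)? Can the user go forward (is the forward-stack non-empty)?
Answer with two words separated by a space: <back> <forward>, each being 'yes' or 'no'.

Answer: yes yes

Derivation:
After 1 (visit(K)): cur=K back=1 fwd=0
After 2 (visit(D)): cur=D back=2 fwd=0
After 3 (visit(Z)): cur=Z back=3 fwd=0
After 4 (back): cur=D back=2 fwd=1
After 5 (forward): cur=Z back=3 fwd=0
After 6 (back): cur=D back=2 fwd=1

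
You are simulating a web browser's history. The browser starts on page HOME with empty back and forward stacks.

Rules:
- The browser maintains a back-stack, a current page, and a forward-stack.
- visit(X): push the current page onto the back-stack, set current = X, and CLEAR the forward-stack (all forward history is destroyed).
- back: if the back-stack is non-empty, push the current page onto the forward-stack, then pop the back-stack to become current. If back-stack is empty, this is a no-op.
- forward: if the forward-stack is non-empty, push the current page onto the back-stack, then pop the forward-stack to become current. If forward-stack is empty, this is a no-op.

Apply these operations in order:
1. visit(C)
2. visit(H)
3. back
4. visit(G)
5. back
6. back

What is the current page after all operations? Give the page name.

After 1 (visit(C)): cur=C back=1 fwd=0
After 2 (visit(H)): cur=H back=2 fwd=0
After 3 (back): cur=C back=1 fwd=1
After 4 (visit(G)): cur=G back=2 fwd=0
After 5 (back): cur=C back=1 fwd=1
After 6 (back): cur=HOME back=0 fwd=2

Answer: HOME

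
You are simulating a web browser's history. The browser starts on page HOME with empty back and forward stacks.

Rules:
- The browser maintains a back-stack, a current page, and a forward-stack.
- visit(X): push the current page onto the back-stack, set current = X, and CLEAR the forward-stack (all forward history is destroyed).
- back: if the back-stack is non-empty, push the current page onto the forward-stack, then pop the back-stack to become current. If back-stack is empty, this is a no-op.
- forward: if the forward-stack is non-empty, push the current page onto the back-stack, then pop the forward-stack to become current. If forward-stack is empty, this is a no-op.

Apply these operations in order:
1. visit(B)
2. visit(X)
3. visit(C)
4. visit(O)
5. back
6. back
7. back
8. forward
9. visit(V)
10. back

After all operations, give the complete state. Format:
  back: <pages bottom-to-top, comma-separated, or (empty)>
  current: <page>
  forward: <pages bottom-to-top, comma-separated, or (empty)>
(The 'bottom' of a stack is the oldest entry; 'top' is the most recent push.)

Answer: back: HOME,B
current: X
forward: V

Derivation:
After 1 (visit(B)): cur=B back=1 fwd=0
After 2 (visit(X)): cur=X back=2 fwd=0
After 3 (visit(C)): cur=C back=3 fwd=0
After 4 (visit(O)): cur=O back=4 fwd=0
After 5 (back): cur=C back=3 fwd=1
After 6 (back): cur=X back=2 fwd=2
After 7 (back): cur=B back=1 fwd=3
After 8 (forward): cur=X back=2 fwd=2
After 9 (visit(V)): cur=V back=3 fwd=0
After 10 (back): cur=X back=2 fwd=1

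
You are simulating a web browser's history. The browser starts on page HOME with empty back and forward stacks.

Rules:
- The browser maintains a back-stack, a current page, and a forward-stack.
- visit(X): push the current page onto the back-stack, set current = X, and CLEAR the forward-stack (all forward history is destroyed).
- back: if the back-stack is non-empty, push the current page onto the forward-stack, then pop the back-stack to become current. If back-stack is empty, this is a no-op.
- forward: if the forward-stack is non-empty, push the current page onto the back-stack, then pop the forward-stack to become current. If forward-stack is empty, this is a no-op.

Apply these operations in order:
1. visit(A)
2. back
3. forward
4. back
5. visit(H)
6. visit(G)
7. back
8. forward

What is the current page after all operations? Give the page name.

After 1 (visit(A)): cur=A back=1 fwd=0
After 2 (back): cur=HOME back=0 fwd=1
After 3 (forward): cur=A back=1 fwd=0
After 4 (back): cur=HOME back=0 fwd=1
After 5 (visit(H)): cur=H back=1 fwd=0
After 6 (visit(G)): cur=G back=2 fwd=0
After 7 (back): cur=H back=1 fwd=1
After 8 (forward): cur=G back=2 fwd=0

Answer: G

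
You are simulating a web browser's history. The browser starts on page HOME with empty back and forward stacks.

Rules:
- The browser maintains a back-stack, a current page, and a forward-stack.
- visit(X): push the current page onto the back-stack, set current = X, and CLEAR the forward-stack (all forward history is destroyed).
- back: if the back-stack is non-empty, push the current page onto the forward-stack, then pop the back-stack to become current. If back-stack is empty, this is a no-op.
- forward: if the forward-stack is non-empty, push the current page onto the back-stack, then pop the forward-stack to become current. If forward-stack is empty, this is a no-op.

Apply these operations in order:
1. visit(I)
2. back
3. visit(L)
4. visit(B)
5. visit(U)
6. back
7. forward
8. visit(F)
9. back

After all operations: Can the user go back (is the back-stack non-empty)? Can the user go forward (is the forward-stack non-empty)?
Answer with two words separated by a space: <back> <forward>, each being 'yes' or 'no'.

Answer: yes yes

Derivation:
After 1 (visit(I)): cur=I back=1 fwd=0
After 2 (back): cur=HOME back=0 fwd=1
After 3 (visit(L)): cur=L back=1 fwd=0
After 4 (visit(B)): cur=B back=2 fwd=0
After 5 (visit(U)): cur=U back=3 fwd=0
After 6 (back): cur=B back=2 fwd=1
After 7 (forward): cur=U back=3 fwd=0
After 8 (visit(F)): cur=F back=4 fwd=0
After 9 (back): cur=U back=3 fwd=1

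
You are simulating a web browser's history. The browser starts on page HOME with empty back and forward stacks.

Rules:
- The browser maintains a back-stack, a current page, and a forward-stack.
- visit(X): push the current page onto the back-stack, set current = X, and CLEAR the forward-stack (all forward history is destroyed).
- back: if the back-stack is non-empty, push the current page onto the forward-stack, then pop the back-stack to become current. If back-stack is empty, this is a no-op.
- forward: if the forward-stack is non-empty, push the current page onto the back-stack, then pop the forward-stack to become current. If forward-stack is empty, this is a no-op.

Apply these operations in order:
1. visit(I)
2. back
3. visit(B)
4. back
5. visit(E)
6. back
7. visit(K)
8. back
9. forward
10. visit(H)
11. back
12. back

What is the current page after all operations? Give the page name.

Answer: HOME

Derivation:
After 1 (visit(I)): cur=I back=1 fwd=0
After 2 (back): cur=HOME back=0 fwd=1
After 3 (visit(B)): cur=B back=1 fwd=0
After 4 (back): cur=HOME back=0 fwd=1
After 5 (visit(E)): cur=E back=1 fwd=0
After 6 (back): cur=HOME back=0 fwd=1
After 7 (visit(K)): cur=K back=1 fwd=0
After 8 (back): cur=HOME back=0 fwd=1
After 9 (forward): cur=K back=1 fwd=0
After 10 (visit(H)): cur=H back=2 fwd=0
After 11 (back): cur=K back=1 fwd=1
After 12 (back): cur=HOME back=0 fwd=2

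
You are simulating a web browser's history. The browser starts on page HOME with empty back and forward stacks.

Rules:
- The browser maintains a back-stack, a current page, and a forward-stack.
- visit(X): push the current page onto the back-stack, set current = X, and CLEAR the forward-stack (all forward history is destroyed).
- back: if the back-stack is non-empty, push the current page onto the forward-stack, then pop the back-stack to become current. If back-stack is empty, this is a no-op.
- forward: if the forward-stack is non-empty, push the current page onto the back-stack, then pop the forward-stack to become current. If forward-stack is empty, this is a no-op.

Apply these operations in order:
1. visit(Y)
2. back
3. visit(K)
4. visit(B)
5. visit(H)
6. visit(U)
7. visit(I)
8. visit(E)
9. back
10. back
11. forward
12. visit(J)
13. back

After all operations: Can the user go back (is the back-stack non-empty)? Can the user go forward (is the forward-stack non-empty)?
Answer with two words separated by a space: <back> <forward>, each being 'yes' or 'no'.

After 1 (visit(Y)): cur=Y back=1 fwd=0
After 2 (back): cur=HOME back=0 fwd=1
After 3 (visit(K)): cur=K back=1 fwd=0
After 4 (visit(B)): cur=B back=2 fwd=0
After 5 (visit(H)): cur=H back=3 fwd=0
After 6 (visit(U)): cur=U back=4 fwd=0
After 7 (visit(I)): cur=I back=5 fwd=0
After 8 (visit(E)): cur=E back=6 fwd=0
After 9 (back): cur=I back=5 fwd=1
After 10 (back): cur=U back=4 fwd=2
After 11 (forward): cur=I back=5 fwd=1
After 12 (visit(J)): cur=J back=6 fwd=0
After 13 (back): cur=I back=5 fwd=1

Answer: yes yes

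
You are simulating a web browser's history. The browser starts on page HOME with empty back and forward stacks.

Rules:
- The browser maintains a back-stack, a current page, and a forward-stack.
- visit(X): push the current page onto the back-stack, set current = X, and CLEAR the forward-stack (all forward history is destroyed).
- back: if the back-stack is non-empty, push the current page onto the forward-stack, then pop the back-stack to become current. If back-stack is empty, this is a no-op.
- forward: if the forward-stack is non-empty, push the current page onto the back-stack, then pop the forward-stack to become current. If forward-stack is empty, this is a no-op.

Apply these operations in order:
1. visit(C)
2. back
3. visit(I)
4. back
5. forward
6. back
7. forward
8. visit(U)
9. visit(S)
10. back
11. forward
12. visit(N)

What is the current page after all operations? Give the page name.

Answer: N

Derivation:
After 1 (visit(C)): cur=C back=1 fwd=0
After 2 (back): cur=HOME back=0 fwd=1
After 3 (visit(I)): cur=I back=1 fwd=0
After 4 (back): cur=HOME back=0 fwd=1
After 5 (forward): cur=I back=1 fwd=0
After 6 (back): cur=HOME back=0 fwd=1
After 7 (forward): cur=I back=1 fwd=0
After 8 (visit(U)): cur=U back=2 fwd=0
After 9 (visit(S)): cur=S back=3 fwd=0
After 10 (back): cur=U back=2 fwd=1
After 11 (forward): cur=S back=3 fwd=0
After 12 (visit(N)): cur=N back=4 fwd=0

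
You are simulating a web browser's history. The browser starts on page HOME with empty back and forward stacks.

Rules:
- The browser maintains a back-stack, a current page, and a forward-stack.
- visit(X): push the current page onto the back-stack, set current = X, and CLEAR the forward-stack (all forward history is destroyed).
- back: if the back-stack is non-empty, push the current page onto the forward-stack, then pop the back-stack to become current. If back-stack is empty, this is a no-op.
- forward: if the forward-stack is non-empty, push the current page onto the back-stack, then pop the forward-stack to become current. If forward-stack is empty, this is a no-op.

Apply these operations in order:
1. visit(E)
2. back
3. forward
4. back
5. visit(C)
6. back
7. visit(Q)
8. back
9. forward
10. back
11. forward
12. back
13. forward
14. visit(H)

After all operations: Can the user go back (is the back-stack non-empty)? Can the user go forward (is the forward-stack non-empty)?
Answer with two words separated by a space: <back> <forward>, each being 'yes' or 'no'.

After 1 (visit(E)): cur=E back=1 fwd=0
After 2 (back): cur=HOME back=0 fwd=1
After 3 (forward): cur=E back=1 fwd=0
After 4 (back): cur=HOME back=0 fwd=1
After 5 (visit(C)): cur=C back=1 fwd=0
After 6 (back): cur=HOME back=0 fwd=1
After 7 (visit(Q)): cur=Q back=1 fwd=0
After 8 (back): cur=HOME back=0 fwd=1
After 9 (forward): cur=Q back=1 fwd=0
After 10 (back): cur=HOME back=0 fwd=1
After 11 (forward): cur=Q back=1 fwd=0
After 12 (back): cur=HOME back=0 fwd=1
After 13 (forward): cur=Q back=1 fwd=0
After 14 (visit(H)): cur=H back=2 fwd=0

Answer: yes no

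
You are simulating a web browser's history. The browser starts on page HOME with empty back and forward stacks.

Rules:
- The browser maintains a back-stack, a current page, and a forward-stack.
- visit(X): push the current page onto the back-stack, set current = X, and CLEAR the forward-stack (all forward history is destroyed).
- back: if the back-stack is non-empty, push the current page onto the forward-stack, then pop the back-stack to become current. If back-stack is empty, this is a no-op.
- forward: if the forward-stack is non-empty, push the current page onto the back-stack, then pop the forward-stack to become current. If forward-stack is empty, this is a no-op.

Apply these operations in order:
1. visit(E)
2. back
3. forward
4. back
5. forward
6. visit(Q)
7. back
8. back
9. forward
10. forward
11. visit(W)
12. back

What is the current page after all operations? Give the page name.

After 1 (visit(E)): cur=E back=1 fwd=0
After 2 (back): cur=HOME back=0 fwd=1
After 3 (forward): cur=E back=1 fwd=0
After 4 (back): cur=HOME back=0 fwd=1
After 5 (forward): cur=E back=1 fwd=0
After 6 (visit(Q)): cur=Q back=2 fwd=0
After 7 (back): cur=E back=1 fwd=1
After 8 (back): cur=HOME back=0 fwd=2
After 9 (forward): cur=E back=1 fwd=1
After 10 (forward): cur=Q back=2 fwd=0
After 11 (visit(W)): cur=W back=3 fwd=0
After 12 (back): cur=Q back=2 fwd=1

Answer: Q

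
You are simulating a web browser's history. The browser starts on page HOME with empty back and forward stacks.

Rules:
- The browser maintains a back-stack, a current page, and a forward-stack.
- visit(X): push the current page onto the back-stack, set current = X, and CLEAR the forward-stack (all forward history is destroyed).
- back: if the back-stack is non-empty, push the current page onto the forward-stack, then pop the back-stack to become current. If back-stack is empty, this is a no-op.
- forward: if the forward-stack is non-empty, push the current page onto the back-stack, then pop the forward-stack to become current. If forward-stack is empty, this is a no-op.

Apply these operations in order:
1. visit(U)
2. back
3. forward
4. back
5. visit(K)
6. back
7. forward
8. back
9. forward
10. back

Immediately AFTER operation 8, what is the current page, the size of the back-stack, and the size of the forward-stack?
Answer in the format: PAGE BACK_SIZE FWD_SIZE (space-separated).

After 1 (visit(U)): cur=U back=1 fwd=0
After 2 (back): cur=HOME back=0 fwd=1
After 3 (forward): cur=U back=1 fwd=0
After 4 (back): cur=HOME back=0 fwd=1
After 5 (visit(K)): cur=K back=1 fwd=0
After 6 (back): cur=HOME back=0 fwd=1
After 7 (forward): cur=K back=1 fwd=0
After 8 (back): cur=HOME back=0 fwd=1

HOME 0 1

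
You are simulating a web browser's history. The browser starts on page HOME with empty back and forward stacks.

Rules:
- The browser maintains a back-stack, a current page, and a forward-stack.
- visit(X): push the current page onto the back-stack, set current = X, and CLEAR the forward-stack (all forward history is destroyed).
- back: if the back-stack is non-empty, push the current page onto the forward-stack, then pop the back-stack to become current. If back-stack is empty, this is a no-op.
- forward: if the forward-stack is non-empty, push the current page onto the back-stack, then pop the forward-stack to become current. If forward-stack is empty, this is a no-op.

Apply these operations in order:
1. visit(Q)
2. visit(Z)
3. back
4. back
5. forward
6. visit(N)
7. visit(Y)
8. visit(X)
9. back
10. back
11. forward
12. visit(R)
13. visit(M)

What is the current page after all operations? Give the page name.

Answer: M

Derivation:
After 1 (visit(Q)): cur=Q back=1 fwd=0
After 2 (visit(Z)): cur=Z back=2 fwd=0
After 3 (back): cur=Q back=1 fwd=1
After 4 (back): cur=HOME back=0 fwd=2
After 5 (forward): cur=Q back=1 fwd=1
After 6 (visit(N)): cur=N back=2 fwd=0
After 7 (visit(Y)): cur=Y back=3 fwd=0
After 8 (visit(X)): cur=X back=4 fwd=0
After 9 (back): cur=Y back=3 fwd=1
After 10 (back): cur=N back=2 fwd=2
After 11 (forward): cur=Y back=3 fwd=1
After 12 (visit(R)): cur=R back=4 fwd=0
After 13 (visit(M)): cur=M back=5 fwd=0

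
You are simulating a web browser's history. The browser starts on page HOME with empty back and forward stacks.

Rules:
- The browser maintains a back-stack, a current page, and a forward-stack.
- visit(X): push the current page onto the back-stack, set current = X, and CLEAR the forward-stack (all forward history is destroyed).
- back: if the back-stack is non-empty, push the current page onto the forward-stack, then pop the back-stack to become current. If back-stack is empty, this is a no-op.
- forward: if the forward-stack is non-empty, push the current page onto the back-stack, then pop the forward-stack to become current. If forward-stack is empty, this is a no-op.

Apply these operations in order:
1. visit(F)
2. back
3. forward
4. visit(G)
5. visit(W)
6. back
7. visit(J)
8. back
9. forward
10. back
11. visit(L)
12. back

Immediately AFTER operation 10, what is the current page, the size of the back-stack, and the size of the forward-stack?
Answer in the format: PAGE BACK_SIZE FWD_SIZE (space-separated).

After 1 (visit(F)): cur=F back=1 fwd=0
After 2 (back): cur=HOME back=0 fwd=1
After 3 (forward): cur=F back=1 fwd=0
After 4 (visit(G)): cur=G back=2 fwd=0
After 5 (visit(W)): cur=W back=3 fwd=0
After 6 (back): cur=G back=2 fwd=1
After 7 (visit(J)): cur=J back=3 fwd=0
After 8 (back): cur=G back=2 fwd=1
After 9 (forward): cur=J back=3 fwd=0
After 10 (back): cur=G back=2 fwd=1

G 2 1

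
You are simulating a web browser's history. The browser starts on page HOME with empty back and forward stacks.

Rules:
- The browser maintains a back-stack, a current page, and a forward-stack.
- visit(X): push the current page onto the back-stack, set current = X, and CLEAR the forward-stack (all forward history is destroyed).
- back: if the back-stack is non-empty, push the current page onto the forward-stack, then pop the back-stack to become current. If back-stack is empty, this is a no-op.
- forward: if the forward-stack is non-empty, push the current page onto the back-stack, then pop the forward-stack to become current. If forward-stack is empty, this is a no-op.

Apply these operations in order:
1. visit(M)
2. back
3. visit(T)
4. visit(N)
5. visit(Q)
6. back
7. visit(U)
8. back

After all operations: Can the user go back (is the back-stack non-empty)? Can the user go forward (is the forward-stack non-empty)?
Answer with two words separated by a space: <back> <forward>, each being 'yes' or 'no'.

After 1 (visit(M)): cur=M back=1 fwd=0
After 2 (back): cur=HOME back=0 fwd=1
After 3 (visit(T)): cur=T back=1 fwd=0
After 4 (visit(N)): cur=N back=2 fwd=0
After 5 (visit(Q)): cur=Q back=3 fwd=0
After 6 (back): cur=N back=2 fwd=1
After 7 (visit(U)): cur=U back=3 fwd=0
After 8 (back): cur=N back=2 fwd=1

Answer: yes yes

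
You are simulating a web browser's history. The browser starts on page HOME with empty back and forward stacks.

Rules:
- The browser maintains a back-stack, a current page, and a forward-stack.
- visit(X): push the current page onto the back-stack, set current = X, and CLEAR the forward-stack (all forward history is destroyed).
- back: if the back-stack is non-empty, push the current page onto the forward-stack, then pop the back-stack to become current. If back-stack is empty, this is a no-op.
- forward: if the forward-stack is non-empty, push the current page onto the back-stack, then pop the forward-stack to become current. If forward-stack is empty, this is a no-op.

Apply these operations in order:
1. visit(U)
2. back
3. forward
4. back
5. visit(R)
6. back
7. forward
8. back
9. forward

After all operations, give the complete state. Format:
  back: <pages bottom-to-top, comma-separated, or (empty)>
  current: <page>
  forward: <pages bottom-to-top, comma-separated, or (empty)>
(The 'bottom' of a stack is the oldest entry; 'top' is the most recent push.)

After 1 (visit(U)): cur=U back=1 fwd=0
After 2 (back): cur=HOME back=0 fwd=1
After 3 (forward): cur=U back=1 fwd=0
After 4 (back): cur=HOME back=0 fwd=1
After 5 (visit(R)): cur=R back=1 fwd=0
After 6 (back): cur=HOME back=0 fwd=1
After 7 (forward): cur=R back=1 fwd=0
After 8 (back): cur=HOME back=0 fwd=1
After 9 (forward): cur=R back=1 fwd=0

Answer: back: HOME
current: R
forward: (empty)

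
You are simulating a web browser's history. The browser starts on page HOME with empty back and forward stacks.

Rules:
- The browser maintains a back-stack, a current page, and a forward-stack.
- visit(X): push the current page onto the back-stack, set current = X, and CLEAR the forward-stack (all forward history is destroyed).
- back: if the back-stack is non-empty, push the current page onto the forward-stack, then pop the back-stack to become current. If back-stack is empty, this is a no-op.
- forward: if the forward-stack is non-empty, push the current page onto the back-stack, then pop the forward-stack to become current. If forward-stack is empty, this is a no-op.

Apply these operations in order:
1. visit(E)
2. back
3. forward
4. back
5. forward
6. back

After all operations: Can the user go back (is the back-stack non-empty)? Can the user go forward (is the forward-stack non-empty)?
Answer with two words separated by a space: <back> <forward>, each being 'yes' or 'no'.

Answer: no yes

Derivation:
After 1 (visit(E)): cur=E back=1 fwd=0
After 2 (back): cur=HOME back=0 fwd=1
After 3 (forward): cur=E back=1 fwd=0
After 4 (back): cur=HOME back=0 fwd=1
After 5 (forward): cur=E back=1 fwd=0
After 6 (back): cur=HOME back=0 fwd=1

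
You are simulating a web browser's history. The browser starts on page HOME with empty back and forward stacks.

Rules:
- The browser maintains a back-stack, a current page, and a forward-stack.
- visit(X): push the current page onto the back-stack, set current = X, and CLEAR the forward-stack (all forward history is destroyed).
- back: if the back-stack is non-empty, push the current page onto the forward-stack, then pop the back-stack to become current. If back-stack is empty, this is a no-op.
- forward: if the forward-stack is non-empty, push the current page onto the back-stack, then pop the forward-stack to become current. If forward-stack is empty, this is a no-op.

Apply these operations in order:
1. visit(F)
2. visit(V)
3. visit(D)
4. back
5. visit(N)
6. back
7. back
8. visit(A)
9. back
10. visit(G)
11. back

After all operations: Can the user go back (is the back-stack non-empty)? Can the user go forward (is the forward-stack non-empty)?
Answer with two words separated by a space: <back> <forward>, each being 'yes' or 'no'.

After 1 (visit(F)): cur=F back=1 fwd=0
After 2 (visit(V)): cur=V back=2 fwd=0
After 3 (visit(D)): cur=D back=3 fwd=0
After 4 (back): cur=V back=2 fwd=1
After 5 (visit(N)): cur=N back=3 fwd=0
After 6 (back): cur=V back=2 fwd=1
After 7 (back): cur=F back=1 fwd=2
After 8 (visit(A)): cur=A back=2 fwd=0
After 9 (back): cur=F back=1 fwd=1
After 10 (visit(G)): cur=G back=2 fwd=0
After 11 (back): cur=F back=1 fwd=1

Answer: yes yes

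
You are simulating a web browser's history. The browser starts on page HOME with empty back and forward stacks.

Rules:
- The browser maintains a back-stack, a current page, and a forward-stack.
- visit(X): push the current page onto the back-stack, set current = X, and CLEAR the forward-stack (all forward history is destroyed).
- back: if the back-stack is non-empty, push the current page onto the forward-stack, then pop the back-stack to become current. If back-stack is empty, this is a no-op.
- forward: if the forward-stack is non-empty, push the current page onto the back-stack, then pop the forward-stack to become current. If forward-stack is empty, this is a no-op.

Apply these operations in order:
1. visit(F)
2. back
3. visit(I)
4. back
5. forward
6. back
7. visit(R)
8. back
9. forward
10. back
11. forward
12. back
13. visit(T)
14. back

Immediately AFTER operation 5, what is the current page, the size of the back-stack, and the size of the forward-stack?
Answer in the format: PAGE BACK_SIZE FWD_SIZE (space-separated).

After 1 (visit(F)): cur=F back=1 fwd=0
After 2 (back): cur=HOME back=0 fwd=1
After 3 (visit(I)): cur=I back=1 fwd=0
After 4 (back): cur=HOME back=0 fwd=1
After 5 (forward): cur=I back=1 fwd=0

I 1 0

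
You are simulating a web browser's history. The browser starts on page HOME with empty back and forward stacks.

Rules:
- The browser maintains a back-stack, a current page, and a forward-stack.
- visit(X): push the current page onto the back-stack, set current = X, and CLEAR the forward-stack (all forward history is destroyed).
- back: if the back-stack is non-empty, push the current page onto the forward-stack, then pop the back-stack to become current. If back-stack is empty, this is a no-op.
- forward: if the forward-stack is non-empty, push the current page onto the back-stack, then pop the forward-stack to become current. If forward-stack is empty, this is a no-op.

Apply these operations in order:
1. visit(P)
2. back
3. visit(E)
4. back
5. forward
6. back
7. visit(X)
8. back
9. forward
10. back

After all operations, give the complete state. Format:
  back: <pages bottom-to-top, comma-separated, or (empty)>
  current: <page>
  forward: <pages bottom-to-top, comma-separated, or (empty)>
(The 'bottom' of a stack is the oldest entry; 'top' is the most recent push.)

Answer: back: (empty)
current: HOME
forward: X

Derivation:
After 1 (visit(P)): cur=P back=1 fwd=0
After 2 (back): cur=HOME back=0 fwd=1
After 3 (visit(E)): cur=E back=1 fwd=0
After 4 (back): cur=HOME back=0 fwd=1
After 5 (forward): cur=E back=1 fwd=0
After 6 (back): cur=HOME back=0 fwd=1
After 7 (visit(X)): cur=X back=1 fwd=0
After 8 (back): cur=HOME back=0 fwd=1
After 9 (forward): cur=X back=1 fwd=0
After 10 (back): cur=HOME back=0 fwd=1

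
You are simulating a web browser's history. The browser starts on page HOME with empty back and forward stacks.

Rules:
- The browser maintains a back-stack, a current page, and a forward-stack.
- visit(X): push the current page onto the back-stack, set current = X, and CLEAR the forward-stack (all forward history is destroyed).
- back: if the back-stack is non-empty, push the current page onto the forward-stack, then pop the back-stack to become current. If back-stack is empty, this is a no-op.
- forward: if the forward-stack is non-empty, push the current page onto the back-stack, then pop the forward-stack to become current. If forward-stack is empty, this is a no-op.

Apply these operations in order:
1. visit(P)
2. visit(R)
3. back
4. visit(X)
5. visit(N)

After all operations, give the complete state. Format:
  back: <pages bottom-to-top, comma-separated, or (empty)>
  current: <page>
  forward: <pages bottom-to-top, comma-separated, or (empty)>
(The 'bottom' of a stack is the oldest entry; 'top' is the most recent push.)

Answer: back: HOME,P,X
current: N
forward: (empty)

Derivation:
After 1 (visit(P)): cur=P back=1 fwd=0
After 2 (visit(R)): cur=R back=2 fwd=0
After 3 (back): cur=P back=1 fwd=1
After 4 (visit(X)): cur=X back=2 fwd=0
After 5 (visit(N)): cur=N back=3 fwd=0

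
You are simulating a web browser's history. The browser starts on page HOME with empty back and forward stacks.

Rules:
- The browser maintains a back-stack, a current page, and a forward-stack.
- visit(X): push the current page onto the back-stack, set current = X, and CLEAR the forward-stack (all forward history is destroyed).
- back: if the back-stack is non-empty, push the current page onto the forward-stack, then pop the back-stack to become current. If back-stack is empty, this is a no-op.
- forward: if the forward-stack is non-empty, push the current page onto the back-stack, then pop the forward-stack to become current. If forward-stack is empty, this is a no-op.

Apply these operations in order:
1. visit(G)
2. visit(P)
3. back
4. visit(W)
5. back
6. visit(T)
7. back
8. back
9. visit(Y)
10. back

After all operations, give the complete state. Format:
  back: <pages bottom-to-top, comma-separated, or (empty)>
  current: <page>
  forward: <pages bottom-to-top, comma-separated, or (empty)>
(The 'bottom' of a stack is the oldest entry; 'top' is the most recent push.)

Answer: back: (empty)
current: HOME
forward: Y

Derivation:
After 1 (visit(G)): cur=G back=1 fwd=0
After 2 (visit(P)): cur=P back=2 fwd=0
After 3 (back): cur=G back=1 fwd=1
After 4 (visit(W)): cur=W back=2 fwd=0
After 5 (back): cur=G back=1 fwd=1
After 6 (visit(T)): cur=T back=2 fwd=0
After 7 (back): cur=G back=1 fwd=1
After 8 (back): cur=HOME back=0 fwd=2
After 9 (visit(Y)): cur=Y back=1 fwd=0
After 10 (back): cur=HOME back=0 fwd=1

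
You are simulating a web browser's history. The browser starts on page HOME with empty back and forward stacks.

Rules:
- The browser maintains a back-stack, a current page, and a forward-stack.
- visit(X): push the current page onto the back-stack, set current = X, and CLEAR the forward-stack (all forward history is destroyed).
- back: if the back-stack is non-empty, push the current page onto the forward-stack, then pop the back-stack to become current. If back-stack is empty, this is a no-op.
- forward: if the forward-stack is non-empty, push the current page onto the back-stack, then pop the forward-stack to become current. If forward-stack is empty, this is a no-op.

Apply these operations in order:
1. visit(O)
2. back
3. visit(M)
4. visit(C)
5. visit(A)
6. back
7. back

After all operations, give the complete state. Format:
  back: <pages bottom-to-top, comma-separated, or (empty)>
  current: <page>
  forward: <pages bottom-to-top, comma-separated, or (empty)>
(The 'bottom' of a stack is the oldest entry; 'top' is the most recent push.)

Answer: back: HOME
current: M
forward: A,C

Derivation:
After 1 (visit(O)): cur=O back=1 fwd=0
After 2 (back): cur=HOME back=0 fwd=1
After 3 (visit(M)): cur=M back=1 fwd=0
After 4 (visit(C)): cur=C back=2 fwd=0
After 5 (visit(A)): cur=A back=3 fwd=0
After 6 (back): cur=C back=2 fwd=1
After 7 (back): cur=M back=1 fwd=2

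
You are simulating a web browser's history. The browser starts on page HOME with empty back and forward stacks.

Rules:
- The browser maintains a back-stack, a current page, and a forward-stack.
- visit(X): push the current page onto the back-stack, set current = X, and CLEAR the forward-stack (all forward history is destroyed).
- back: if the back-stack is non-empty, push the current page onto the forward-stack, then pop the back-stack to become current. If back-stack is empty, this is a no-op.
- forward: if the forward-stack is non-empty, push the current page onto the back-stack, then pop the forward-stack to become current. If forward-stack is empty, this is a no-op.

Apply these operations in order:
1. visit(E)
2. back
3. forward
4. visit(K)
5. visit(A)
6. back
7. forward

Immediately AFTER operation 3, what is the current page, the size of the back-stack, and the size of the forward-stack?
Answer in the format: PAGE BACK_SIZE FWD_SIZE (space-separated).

After 1 (visit(E)): cur=E back=1 fwd=0
After 2 (back): cur=HOME back=0 fwd=1
After 3 (forward): cur=E back=1 fwd=0

E 1 0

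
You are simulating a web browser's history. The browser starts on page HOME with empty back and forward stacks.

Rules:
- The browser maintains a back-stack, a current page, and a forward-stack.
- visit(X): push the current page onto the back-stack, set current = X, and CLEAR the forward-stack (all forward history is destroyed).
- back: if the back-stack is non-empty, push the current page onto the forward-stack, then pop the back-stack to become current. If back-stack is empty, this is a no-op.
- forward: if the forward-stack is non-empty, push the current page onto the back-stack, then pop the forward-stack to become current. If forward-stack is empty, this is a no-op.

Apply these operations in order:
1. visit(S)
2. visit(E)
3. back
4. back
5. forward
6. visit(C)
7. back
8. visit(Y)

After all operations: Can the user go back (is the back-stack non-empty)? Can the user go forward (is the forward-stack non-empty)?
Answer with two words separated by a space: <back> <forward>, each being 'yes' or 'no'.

After 1 (visit(S)): cur=S back=1 fwd=0
After 2 (visit(E)): cur=E back=2 fwd=0
After 3 (back): cur=S back=1 fwd=1
After 4 (back): cur=HOME back=0 fwd=2
After 5 (forward): cur=S back=1 fwd=1
After 6 (visit(C)): cur=C back=2 fwd=0
After 7 (back): cur=S back=1 fwd=1
After 8 (visit(Y)): cur=Y back=2 fwd=0

Answer: yes no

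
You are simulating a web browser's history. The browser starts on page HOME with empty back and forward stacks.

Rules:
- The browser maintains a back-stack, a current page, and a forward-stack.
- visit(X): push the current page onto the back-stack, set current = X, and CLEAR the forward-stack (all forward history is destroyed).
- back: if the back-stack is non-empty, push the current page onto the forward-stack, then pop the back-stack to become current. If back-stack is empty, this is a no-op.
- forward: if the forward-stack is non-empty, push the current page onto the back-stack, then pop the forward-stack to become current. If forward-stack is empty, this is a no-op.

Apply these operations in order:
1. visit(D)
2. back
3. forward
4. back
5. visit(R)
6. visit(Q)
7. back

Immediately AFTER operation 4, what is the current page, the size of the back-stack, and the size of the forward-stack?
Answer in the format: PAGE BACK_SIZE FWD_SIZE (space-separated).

After 1 (visit(D)): cur=D back=1 fwd=0
After 2 (back): cur=HOME back=0 fwd=1
After 3 (forward): cur=D back=1 fwd=0
After 4 (back): cur=HOME back=0 fwd=1

HOME 0 1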